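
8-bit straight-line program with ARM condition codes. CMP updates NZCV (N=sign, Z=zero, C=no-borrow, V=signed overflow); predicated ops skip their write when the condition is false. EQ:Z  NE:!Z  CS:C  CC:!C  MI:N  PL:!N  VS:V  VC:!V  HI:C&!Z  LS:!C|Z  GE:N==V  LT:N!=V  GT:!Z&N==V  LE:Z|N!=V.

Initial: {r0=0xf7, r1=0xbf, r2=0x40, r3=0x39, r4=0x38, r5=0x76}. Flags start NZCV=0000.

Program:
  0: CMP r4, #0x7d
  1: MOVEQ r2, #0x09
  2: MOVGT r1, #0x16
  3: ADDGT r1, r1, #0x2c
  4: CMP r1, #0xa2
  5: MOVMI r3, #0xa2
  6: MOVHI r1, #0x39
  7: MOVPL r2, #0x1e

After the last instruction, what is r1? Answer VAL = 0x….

0: ✓ CMP  NZCV=1000
1: · MOVEQ
2: · MOVGT
3: · ADDGT
4: ✓ CMP  NZCV=0010
5: · MOVMI
6: ✓ MOVHI  r1←0x39
7: ✓ MOVPL  r2←0x1e

VAL = 0x39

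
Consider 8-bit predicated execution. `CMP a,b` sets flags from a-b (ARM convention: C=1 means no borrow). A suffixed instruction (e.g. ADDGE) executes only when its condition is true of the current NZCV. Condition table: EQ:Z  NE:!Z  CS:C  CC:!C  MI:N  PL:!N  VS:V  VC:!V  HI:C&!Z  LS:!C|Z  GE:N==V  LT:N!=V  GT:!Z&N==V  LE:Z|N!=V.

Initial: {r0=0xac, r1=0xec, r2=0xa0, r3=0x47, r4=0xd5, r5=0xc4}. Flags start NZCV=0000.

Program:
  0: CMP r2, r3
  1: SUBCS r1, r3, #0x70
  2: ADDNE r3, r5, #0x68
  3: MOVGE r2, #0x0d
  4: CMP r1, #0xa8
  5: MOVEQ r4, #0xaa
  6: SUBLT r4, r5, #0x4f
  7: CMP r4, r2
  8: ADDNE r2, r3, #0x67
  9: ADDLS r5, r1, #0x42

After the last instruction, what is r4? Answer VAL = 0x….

0: ✓ CMP  NZCV=0011
1: ✓ SUBCS  r1←0xd7
2: ✓ ADDNE  r3←0x2c
3: · MOVGE
4: ✓ CMP  NZCV=0010
5: · MOVEQ
6: · SUBLT
7: ✓ CMP  NZCV=0010
8: ✓ ADDNE  r2←0x93
9: · ADDLS

VAL = 0xd5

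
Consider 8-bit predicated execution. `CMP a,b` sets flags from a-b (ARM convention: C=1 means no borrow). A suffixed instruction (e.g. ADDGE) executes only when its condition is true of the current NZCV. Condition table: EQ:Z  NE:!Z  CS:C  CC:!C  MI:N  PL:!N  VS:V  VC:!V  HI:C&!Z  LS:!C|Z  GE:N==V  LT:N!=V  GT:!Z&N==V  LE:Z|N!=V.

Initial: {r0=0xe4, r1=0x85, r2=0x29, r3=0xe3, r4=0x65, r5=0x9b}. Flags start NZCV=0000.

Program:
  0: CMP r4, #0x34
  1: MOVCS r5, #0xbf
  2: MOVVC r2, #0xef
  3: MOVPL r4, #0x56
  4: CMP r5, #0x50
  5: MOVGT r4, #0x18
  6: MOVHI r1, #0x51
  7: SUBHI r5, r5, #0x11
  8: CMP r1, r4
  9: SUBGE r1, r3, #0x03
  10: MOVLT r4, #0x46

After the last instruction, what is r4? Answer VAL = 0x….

[0] flags=0010 → (cmp)
[1] flags=0010 CS?T → r5=0xbf
[2] flags=0010 VC?T → r2=0xef
[3] flags=0010 PL?T → r4=0x56
[4] flags=0011 → (cmp)
[5] flags=0011 GT?F → skip
[6] flags=0011 HI?T → r1=0x51
[7] flags=0011 HI?T → r5=0xae
[8] flags=1000 → (cmp)
[9] flags=1000 GE?F → skip
[10] flags=1000 LT?T → r4=0x46

VAL = 0x46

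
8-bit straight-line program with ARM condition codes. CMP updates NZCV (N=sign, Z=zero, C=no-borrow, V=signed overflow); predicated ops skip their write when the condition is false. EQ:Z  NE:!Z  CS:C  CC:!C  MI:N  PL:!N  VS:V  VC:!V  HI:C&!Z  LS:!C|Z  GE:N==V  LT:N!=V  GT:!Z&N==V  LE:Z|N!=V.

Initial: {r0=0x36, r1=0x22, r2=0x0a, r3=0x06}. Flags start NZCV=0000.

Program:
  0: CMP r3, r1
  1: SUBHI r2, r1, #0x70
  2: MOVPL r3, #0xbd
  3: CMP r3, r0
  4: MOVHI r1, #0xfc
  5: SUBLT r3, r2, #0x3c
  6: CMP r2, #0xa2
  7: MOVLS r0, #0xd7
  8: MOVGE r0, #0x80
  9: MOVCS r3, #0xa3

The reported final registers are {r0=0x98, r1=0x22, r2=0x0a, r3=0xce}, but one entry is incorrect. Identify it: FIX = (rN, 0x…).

FIX = (r0, 0x80)

[0] flags=1000 → (cmp)
[1] flags=1000 HI?F → skip
[2] flags=1000 PL?F → skip
[3] flags=1000 → (cmp)
[4] flags=1000 HI?F → skip
[5] flags=1000 LT?T → r3=0xce
[6] flags=0000 → (cmp)
[7] flags=0000 LS?T → r0=0xd7
[8] flags=0000 GE?T → r0=0x80
[9] flags=0000 CS?F → skip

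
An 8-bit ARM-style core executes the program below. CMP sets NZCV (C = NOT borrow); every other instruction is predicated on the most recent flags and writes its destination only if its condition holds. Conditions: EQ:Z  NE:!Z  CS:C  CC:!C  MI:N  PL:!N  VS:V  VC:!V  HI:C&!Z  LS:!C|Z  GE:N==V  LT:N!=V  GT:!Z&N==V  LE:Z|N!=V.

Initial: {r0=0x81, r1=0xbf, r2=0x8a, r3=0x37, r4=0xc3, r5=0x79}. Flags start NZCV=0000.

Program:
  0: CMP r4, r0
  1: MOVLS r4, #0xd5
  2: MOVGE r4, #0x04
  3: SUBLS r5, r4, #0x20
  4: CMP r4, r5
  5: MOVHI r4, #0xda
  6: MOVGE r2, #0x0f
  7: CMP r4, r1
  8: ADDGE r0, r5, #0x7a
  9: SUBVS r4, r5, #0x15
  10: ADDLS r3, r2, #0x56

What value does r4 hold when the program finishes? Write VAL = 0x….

0: ✓ CMP  NZCV=0010
1: · MOVLS
2: ✓ MOVGE  r4←0x04
3: · SUBLS
4: ✓ CMP  NZCV=1000
5: · MOVHI
6: · MOVGE
7: ✓ CMP  NZCV=0000
8: ✓ ADDGE  r0←0xf3
9: · SUBVS
10: ✓ ADDLS  r3←0xe0

VAL = 0x04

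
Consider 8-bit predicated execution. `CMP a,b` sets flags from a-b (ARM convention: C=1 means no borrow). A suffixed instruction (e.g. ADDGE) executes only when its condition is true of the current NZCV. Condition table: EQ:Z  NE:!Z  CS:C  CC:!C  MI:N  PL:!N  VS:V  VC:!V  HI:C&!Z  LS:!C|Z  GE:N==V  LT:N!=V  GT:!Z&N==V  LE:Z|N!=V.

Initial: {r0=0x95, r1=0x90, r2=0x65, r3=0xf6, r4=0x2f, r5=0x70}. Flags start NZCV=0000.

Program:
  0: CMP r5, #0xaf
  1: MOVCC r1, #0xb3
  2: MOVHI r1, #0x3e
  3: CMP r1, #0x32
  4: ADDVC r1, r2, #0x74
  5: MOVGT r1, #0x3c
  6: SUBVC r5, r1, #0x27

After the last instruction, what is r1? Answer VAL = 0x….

VAL = 0xd9

0: ✓ CMP  NZCV=1001
1: ✓ MOVCC  r1←0xb3
2: · MOVHI
3: ✓ CMP  NZCV=1010
4: ✓ ADDVC  r1←0xd9
5: · MOVGT
6: ✓ SUBVC  r5←0xb2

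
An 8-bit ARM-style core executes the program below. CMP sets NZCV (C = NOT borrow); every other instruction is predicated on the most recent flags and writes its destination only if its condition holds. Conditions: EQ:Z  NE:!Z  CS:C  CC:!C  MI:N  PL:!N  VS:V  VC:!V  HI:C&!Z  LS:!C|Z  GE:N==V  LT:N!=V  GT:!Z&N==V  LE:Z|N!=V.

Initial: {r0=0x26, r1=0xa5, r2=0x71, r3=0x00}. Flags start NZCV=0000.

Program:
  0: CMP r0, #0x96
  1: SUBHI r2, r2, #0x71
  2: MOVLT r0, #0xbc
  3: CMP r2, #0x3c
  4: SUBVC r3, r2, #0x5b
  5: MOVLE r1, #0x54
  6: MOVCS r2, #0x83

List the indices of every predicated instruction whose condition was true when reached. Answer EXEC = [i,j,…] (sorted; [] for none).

EXEC = [4,6]

0: ✓ CMP  NZCV=1001
1: · SUBHI
2: · MOVLT
3: ✓ CMP  NZCV=0010
4: ✓ SUBVC  r3←0x16
5: · MOVLE
6: ✓ MOVCS  r2←0x83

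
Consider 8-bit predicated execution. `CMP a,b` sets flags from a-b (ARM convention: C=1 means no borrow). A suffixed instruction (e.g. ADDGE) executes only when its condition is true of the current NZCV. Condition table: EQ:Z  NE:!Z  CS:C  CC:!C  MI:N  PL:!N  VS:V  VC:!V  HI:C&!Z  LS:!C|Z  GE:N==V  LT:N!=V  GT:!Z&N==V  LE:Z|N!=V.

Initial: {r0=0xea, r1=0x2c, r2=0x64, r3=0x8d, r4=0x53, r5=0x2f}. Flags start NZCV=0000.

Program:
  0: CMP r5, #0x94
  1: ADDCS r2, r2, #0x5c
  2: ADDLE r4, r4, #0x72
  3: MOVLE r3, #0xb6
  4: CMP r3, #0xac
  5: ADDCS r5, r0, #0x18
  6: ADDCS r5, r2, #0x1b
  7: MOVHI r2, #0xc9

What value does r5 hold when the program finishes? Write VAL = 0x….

0: ✓ CMP  NZCV=1001
1: · ADDCS
2: · ADDLE
3: · MOVLE
4: ✓ CMP  NZCV=1000
5: · ADDCS
6: · ADDCS
7: · MOVHI

VAL = 0x2f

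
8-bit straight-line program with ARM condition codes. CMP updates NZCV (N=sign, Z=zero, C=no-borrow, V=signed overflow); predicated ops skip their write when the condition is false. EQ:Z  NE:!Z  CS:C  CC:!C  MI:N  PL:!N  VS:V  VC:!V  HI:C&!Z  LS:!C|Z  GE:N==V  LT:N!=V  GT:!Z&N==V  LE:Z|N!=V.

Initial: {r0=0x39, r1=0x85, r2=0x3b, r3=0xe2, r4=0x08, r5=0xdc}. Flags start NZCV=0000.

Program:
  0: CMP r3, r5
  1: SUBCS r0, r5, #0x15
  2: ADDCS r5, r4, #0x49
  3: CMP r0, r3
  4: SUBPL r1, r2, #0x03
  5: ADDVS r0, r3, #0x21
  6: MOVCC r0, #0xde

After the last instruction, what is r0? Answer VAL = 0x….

VAL = 0xde

[0] flags=0010 → (cmp)
[1] flags=0010 CS?T → r0=0xc7
[2] flags=0010 CS?T → r5=0x51
[3] flags=1000 → (cmp)
[4] flags=1000 PL?F → skip
[5] flags=1000 VS?F → skip
[6] flags=1000 CC?T → r0=0xde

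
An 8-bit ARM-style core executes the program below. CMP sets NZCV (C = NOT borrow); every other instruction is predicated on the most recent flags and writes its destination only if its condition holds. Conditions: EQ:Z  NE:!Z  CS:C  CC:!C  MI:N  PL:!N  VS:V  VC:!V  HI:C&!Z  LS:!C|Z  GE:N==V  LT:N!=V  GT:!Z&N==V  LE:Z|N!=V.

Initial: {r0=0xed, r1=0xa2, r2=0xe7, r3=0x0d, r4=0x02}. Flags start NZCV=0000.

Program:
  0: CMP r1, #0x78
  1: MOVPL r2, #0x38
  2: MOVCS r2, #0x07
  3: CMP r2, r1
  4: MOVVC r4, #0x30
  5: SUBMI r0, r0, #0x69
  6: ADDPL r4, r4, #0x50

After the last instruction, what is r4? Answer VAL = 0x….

0: ✓ CMP  NZCV=0011
1: ✓ MOVPL  r2←0x38
2: ✓ MOVCS  r2←0x07
3: ✓ CMP  NZCV=0000
4: ✓ MOVVC  r4←0x30
5: · SUBMI
6: ✓ ADDPL  r4←0x80

VAL = 0x80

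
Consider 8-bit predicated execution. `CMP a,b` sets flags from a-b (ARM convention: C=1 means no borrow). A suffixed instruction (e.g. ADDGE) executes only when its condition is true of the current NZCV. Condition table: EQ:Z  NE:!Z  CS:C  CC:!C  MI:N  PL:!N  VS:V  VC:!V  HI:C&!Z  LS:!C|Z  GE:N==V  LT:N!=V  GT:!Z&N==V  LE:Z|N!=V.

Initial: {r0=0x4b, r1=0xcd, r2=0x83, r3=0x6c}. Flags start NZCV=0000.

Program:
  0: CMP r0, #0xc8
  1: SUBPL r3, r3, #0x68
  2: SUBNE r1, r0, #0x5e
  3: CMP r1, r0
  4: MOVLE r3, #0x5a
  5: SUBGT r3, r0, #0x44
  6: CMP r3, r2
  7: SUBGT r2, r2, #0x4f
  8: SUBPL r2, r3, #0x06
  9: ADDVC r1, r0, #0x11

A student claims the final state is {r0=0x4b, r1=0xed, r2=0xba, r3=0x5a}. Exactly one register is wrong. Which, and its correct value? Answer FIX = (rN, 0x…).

FIX = (r2, 0x34)

[0] flags=1001 → (cmp)
[1] flags=1001 PL?F → skip
[2] flags=1001 NE?T → r1=0xed
[3] flags=1010 → (cmp)
[4] flags=1010 LE?T → r3=0x5a
[5] flags=1010 GT?F → skip
[6] flags=1001 → (cmp)
[7] flags=1001 GT?T → r2=0x34
[8] flags=1001 PL?F → skip
[9] flags=1001 VC?F → skip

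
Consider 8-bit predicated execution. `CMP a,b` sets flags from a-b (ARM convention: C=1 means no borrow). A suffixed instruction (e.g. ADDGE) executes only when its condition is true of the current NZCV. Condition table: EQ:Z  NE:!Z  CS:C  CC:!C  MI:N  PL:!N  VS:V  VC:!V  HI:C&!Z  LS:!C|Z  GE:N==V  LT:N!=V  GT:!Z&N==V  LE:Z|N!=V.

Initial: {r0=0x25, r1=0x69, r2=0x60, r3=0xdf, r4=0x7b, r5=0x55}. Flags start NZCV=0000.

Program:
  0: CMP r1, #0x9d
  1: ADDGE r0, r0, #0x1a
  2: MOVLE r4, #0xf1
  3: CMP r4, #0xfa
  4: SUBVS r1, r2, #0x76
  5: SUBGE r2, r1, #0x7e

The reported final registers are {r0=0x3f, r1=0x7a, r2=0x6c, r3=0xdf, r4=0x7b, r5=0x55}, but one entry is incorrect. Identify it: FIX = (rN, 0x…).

0: ✓ CMP  NZCV=1001
1: ✓ ADDGE  r0←0x3f
2: · MOVLE
3: ✓ CMP  NZCV=1001
4: ✓ SUBVS  r1←0xea
5: ✓ SUBGE  r2←0x6c

FIX = (r1, 0xea)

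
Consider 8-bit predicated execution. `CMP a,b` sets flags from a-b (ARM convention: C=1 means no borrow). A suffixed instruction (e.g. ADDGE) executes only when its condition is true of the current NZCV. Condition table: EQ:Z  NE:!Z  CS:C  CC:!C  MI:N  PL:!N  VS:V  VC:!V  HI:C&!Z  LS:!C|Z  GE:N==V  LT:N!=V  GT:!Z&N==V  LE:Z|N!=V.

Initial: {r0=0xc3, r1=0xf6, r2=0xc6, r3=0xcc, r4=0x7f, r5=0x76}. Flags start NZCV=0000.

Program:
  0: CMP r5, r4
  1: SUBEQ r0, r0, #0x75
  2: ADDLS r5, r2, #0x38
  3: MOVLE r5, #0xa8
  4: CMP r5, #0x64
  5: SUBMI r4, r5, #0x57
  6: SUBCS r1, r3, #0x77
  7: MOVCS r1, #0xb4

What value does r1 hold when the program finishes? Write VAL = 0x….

[0] flags=1000 → (cmp)
[1] flags=1000 EQ?F → skip
[2] flags=1000 LS?T → r5=0xfe
[3] flags=1000 LE?T → r5=0xa8
[4] flags=0011 → (cmp)
[5] flags=0011 MI?F → skip
[6] flags=0011 CS?T → r1=0x55
[7] flags=0011 CS?T → r1=0xb4

VAL = 0xb4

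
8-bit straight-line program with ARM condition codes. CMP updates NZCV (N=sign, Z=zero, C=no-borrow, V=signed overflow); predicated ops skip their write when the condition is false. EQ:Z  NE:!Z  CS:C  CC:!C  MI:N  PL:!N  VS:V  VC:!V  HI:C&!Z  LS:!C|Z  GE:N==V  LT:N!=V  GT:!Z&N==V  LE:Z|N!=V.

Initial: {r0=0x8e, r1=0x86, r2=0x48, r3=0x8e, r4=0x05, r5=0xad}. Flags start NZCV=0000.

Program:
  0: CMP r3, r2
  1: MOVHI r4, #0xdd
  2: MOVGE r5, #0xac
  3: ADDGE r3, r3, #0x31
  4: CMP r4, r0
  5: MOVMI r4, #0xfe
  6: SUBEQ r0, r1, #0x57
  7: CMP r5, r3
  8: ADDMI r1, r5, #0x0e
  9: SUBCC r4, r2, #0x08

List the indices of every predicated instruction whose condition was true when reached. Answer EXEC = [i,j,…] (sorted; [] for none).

0: ✓ CMP  NZCV=0011
1: ✓ MOVHI  r4←0xdd
2: · MOVGE
3: · ADDGE
4: ✓ CMP  NZCV=0010
5: · MOVMI
6: · SUBEQ
7: ✓ CMP  NZCV=0010
8: · ADDMI
9: · SUBCC

EXEC = [1]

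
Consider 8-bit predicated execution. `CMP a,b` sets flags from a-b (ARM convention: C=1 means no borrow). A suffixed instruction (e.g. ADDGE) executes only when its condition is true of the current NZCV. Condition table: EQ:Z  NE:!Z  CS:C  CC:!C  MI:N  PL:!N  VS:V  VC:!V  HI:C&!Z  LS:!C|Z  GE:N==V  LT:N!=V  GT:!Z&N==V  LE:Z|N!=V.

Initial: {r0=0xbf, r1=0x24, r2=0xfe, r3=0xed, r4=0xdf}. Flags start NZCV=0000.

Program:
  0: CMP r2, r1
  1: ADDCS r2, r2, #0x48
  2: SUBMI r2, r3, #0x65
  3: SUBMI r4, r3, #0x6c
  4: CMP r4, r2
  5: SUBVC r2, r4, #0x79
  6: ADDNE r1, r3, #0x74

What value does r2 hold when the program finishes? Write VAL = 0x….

VAL = 0x08

0: ✓ CMP  NZCV=1010
1: ✓ ADDCS  r2←0x46
2: ✓ SUBMI  r2←0x88
3: ✓ SUBMI  r4←0x81
4: ✓ CMP  NZCV=1000
5: ✓ SUBVC  r2←0x08
6: ✓ ADDNE  r1←0x61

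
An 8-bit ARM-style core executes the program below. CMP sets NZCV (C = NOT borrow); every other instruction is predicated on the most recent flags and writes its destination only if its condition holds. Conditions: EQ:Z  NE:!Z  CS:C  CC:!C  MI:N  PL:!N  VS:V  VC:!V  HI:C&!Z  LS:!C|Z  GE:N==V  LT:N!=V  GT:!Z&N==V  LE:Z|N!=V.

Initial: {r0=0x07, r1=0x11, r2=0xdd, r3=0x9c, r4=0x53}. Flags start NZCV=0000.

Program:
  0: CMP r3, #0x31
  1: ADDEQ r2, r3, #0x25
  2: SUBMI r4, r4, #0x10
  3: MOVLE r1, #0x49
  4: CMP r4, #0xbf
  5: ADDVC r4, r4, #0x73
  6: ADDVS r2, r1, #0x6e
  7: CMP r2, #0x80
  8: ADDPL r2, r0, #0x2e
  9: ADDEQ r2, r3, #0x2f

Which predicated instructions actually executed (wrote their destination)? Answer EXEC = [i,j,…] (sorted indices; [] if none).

[0] flags=0011 → (cmp)
[1] flags=0011 EQ?F → skip
[2] flags=0011 MI?F → skip
[3] flags=0011 LE?T → r1=0x49
[4] flags=1001 → (cmp)
[5] flags=1001 VC?F → skip
[6] flags=1001 VS?T → r2=0xb7
[7] flags=0010 → (cmp)
[8] flags=0010 PL?T → r2=0x35
[9] flags=0010 EQ?F → skip

EXEC = [3,6,8]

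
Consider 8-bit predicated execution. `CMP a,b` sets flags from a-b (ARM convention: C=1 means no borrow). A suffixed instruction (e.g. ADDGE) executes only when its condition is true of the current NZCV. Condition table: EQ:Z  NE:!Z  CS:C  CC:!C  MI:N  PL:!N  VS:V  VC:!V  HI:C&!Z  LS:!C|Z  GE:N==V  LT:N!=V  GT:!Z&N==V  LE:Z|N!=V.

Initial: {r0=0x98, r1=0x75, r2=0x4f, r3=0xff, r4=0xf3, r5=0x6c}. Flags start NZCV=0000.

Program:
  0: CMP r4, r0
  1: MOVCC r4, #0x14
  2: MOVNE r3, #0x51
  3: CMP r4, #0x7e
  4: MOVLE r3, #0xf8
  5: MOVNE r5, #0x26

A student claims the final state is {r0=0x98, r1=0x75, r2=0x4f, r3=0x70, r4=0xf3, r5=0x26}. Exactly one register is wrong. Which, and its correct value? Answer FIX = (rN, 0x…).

[0] flags=0010 → (cmp)
[1] flags=0010 CC?F → skip
[2] flags=0010 NE?T → r3=0x51
[3] flags=0011 → (cmp)
[4] flags=0011 LE?T → r3=0xf8
[5] flags=0011 NE?T → r5=0x26

FIX = (r3, 0xf8)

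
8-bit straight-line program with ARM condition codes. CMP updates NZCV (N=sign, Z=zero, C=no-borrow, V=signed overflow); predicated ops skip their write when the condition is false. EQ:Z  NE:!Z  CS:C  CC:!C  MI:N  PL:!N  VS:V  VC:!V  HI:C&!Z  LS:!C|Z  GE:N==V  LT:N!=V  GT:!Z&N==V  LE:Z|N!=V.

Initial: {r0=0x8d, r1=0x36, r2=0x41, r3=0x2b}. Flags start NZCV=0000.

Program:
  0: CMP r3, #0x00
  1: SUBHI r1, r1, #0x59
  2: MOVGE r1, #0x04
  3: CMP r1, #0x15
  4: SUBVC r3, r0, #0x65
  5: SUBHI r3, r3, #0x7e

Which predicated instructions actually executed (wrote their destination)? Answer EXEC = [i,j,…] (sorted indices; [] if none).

EXEC = [1,2,4]

0: ✓ CMP  NZCV=0010
1: ✓ SUBHI  r1←0xdd
2: ✓ MOVGE  r1←0x04
3: ✓ CMP  NZCV=1000
4: ✓ SUBVC  r3←0x28
5: · SUBHI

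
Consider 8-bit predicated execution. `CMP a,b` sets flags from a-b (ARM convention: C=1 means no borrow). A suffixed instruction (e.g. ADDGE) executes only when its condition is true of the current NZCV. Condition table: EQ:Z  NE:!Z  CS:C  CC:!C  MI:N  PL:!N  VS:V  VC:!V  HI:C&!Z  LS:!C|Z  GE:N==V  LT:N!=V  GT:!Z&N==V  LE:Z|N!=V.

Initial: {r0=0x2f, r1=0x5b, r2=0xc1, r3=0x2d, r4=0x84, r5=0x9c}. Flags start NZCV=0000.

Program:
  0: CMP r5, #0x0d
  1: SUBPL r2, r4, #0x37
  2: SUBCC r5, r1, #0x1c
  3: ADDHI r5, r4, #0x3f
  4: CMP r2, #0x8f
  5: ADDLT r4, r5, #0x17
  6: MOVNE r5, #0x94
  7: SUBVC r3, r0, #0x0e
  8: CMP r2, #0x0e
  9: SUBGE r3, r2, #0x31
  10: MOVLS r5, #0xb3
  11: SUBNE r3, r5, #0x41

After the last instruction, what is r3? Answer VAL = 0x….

VAL = 0x53

0: ✓ CMP  NZCV=1010
1: · SUBPL
2: · SUBCC
3: ✓ ADDHI  r5←0xc3
4: ✓ CMP  NZCV=0010
5: · ADDLT
6: ✓ MOVNE  r5←0x94
7: ✓ SUBVC  r3←0x21
8: ✓ CMP  NZCV=1010
9: · SUBGE
10: · MOVLS
11: ✓ SUBNE  r3←0x53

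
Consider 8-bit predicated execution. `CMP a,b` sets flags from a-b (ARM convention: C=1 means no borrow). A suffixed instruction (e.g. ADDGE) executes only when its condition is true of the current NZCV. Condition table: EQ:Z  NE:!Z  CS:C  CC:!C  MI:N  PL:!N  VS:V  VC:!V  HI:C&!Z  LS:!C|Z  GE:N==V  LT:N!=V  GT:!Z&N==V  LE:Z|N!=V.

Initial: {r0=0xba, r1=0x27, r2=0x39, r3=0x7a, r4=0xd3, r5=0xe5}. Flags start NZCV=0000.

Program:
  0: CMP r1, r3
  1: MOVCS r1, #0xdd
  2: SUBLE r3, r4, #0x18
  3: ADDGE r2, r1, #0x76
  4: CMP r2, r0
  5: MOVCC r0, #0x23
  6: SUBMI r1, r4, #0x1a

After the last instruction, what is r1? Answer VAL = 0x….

VAL = 0x27

0: ✓ CMP  NZCV=1000
1: · MOVCS
2: ✓ SUBLE  r3←0xbb
3: · ADDGE
4: ✓ CMP  NZCV=0000
5: ✓ MOVCC  r0←0x23
6: · SUBMI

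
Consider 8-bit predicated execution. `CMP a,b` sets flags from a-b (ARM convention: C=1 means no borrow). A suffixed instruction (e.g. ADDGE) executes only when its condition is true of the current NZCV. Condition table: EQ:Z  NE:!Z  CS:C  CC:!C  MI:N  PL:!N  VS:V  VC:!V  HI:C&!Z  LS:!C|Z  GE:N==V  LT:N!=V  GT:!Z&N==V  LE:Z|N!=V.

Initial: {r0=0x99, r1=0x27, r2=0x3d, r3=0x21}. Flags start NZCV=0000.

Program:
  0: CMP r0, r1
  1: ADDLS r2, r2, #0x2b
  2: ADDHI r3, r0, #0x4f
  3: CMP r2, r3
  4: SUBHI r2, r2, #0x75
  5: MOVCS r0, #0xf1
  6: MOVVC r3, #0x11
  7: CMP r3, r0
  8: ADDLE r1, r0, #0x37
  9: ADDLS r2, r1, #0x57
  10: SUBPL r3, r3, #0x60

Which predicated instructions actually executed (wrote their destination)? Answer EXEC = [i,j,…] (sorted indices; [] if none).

0: ✓ CMP  NZCV=0011
1: · ADDLS
2: ✓ ADDHI  r3←0xe8
3: ✓ CMP  NZCV=0000
4: · SUBHI
5: · MOVCS
6: ✓ MOVVC  r3←0x11
7: ✓ CMP  NZCV=0000
8: · ADDLE
9: ✓ ADDLS  r2←0x7e
10: ✓ SUBPL  r3←0xb1

EXEC = [2,6,9,10]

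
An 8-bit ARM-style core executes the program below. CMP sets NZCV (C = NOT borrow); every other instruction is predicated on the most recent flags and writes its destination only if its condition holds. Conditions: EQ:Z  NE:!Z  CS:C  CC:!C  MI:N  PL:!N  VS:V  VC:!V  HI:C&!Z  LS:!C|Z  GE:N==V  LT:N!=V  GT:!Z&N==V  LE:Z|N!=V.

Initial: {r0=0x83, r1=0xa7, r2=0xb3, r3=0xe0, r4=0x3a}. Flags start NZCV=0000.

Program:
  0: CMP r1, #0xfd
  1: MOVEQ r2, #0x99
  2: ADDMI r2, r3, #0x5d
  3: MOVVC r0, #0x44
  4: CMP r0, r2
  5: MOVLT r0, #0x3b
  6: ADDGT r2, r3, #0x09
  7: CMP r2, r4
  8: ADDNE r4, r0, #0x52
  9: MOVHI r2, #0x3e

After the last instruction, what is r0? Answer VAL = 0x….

0: ✓ CMP  NZCV=1000
1: · MOVEQ
2: ✓ ADDMI  r2←0x3d
3: ✓ MOVVC  r0←0x44
4: ✓ CMP  NZCV=0010
5: · MOVLT
6: ✓ ADDGT  r2←0xe9
7: ✓ CMP  NZCV=1010
8: ✓ ADDNE  r4←0x96
9: ✓ MOVHI  r2←0x3e

VAL = 0x44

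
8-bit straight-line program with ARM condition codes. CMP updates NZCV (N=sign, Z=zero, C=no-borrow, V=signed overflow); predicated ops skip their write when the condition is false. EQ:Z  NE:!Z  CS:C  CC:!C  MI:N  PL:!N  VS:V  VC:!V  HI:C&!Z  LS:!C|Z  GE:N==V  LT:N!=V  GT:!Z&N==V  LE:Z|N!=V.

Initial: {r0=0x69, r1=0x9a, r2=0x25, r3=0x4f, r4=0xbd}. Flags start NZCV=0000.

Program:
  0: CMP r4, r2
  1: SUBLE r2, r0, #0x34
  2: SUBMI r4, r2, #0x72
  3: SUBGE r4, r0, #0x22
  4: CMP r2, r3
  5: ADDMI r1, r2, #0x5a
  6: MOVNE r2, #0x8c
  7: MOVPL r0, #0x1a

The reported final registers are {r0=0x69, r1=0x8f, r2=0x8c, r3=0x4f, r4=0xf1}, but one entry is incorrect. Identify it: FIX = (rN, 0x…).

FIX = (r4, 0xc3)

[0] flags=1010 → (cmp)
[1] flags=1010 LE?T → r2=0x35
[2] flags=1010 MI?T → r4=0xc3
[3] flags=1010 GE?F → skip
[4] flags=1000 → (cmp)
[5] flags=1000 MI?T → r1=0x8f
[6] flags=1000 NE?T → r2=0x8c
[7] flags=1000 PL?F → skip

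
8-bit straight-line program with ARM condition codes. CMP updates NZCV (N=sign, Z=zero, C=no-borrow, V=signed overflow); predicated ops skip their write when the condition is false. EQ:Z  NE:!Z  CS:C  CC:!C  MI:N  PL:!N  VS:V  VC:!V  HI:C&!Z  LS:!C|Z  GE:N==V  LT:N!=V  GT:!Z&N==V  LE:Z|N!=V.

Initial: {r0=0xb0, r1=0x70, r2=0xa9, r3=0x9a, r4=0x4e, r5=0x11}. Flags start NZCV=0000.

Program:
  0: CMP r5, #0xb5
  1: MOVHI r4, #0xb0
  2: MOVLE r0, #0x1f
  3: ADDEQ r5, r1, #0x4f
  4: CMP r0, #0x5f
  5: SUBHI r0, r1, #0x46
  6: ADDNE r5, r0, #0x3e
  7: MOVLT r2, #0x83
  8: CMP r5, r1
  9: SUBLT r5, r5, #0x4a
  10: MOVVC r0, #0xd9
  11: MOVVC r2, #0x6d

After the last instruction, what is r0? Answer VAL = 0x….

VAL = 0xd9

0: ✓ CMP  NZCV=0000
1: · MOVHI
2: · MOVLE
3: · ADDEQ
4: ✓ CMP  NZCV=0011
5: ✓ SUBHI  r0←0x2a
6: ✓ ADDNE  r5←0x68
7: ✓ MOVLT  r2←0x83
8: ✓ CMP  NZCV=1000
9: ✓ SUBLT  r5←0x1e
10: ✓ MOVVC  r0←0xd9
11: ✓ MOVVC  r2←0x6d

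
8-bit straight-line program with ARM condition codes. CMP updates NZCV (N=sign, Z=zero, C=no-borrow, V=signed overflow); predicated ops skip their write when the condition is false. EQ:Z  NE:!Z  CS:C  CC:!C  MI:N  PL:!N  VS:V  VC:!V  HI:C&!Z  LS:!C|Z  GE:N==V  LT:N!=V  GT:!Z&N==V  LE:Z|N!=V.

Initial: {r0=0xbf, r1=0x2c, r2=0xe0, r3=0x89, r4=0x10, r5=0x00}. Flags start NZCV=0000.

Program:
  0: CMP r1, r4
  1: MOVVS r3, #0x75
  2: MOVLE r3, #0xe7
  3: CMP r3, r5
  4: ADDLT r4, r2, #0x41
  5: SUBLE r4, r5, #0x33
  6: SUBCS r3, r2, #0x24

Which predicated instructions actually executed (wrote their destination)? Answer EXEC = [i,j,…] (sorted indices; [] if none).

EXEC = [4,5,6]

0: ✓ CMP  NZCV=0010
1: · MOVVS
2: · MOVLE
3: ✓ CMP  NZCV=1010
4: ✓ ADDLT  r4←0x21
5: ✓ SUBLE  r4←0xcd
6: ✓ SUBCS  r3←0xbc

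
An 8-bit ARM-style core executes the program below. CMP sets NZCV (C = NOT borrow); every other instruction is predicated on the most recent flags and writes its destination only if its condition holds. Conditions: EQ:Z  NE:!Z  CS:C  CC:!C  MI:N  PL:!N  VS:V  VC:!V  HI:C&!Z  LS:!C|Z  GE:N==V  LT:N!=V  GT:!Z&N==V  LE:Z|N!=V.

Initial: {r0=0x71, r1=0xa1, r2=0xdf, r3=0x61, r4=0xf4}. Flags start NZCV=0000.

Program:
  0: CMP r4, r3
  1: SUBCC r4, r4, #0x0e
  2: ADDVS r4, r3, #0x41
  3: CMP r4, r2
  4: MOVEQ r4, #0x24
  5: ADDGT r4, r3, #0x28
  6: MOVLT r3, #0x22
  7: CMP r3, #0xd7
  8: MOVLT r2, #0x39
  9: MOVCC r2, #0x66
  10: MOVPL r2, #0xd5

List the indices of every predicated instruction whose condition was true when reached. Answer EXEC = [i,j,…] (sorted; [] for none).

0: ✓ CMP  NZCV=1010
1: · SUBCC
2: · ADDVS
3: ✓ CMP  NZCV=0010
4: · MOVEQ
5: ✓ ADDGT  r4←0x89
6: · MOVLT
7: ✓ CMP  NZCV=1001
8: · MOVLT
9: ✓ MOVCC  r2←0x66
10: · MOVPL

EXEC = [5,9]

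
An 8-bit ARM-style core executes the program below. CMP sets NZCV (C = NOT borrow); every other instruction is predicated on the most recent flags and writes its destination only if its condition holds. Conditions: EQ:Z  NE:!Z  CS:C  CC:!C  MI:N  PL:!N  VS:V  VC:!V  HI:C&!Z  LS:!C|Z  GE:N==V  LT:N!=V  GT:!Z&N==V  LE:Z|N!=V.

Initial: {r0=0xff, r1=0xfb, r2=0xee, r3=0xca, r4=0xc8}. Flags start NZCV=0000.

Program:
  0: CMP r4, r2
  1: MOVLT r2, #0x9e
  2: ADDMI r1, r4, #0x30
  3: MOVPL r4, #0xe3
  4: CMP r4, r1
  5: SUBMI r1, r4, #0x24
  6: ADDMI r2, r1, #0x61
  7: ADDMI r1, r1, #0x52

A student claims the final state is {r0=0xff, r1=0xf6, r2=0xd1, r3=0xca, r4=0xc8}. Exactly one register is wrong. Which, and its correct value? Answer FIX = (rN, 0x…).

[0] flags=1000 → (cmp)
[1] flags=1000 LT?T → r2=0x9e
[2] flags=1000 MI?T → r1=0xf8
[3] flags=1000 PL?F → skip
[4] flags=1000 → (cmp)
[5] flags=1000 MI?T → r1=0xa4
[6] flags=1000 MI?T → r2=0x05
[7] flags=1000 MI?T → r1=0xf6

FIX = (r2, 0x05)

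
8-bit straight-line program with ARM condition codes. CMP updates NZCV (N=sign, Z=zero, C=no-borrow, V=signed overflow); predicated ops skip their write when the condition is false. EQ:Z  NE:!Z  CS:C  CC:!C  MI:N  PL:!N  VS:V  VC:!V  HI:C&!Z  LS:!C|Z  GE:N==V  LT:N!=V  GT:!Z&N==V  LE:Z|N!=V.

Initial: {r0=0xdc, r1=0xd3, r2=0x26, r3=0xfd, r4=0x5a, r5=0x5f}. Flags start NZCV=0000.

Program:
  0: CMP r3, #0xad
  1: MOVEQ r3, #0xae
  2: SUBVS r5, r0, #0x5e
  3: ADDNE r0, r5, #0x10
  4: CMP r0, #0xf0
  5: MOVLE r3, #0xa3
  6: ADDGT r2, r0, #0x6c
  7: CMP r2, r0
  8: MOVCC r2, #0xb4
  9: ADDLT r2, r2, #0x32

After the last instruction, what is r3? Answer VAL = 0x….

0: ✓ CMP  NZCV=0010
1: · MOVEQ
2: · SUBVS
3: ✓ ADDNE  r0←0x6f
4: ✓ CMP  NZCV=0000
5: · MOVLE
6: ✓ ADDGT  r2←0xdb
7: ✓ CMP  NZCV=0011
8: · MOVCC
9: ✓ ADDLT  r2←0x0d

VAL = 0xfd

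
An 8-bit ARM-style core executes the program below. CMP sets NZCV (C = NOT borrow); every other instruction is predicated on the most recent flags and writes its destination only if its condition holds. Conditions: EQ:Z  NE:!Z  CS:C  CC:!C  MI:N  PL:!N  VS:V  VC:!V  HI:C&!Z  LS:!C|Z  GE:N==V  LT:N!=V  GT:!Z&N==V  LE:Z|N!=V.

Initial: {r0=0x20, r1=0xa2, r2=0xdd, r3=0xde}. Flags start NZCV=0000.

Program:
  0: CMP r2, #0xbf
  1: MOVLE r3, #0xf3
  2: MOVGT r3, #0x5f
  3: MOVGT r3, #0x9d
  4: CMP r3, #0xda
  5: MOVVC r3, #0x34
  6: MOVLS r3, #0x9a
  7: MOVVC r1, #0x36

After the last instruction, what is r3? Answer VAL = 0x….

0: ✓ CMP  NZCV=0010
1: · MOVLE
2: ✓ MOVGT  r3←0x5f
3: ✓ MOVGT  r3←0x9d
4: ✓ CMP  NZCV=1000
5: ✓ MOVVC  r3←0x34
6: ✓ MOVLS  r3←0x9a
7: ✓ MOVVC  r1←0x36

VAL = 0x9a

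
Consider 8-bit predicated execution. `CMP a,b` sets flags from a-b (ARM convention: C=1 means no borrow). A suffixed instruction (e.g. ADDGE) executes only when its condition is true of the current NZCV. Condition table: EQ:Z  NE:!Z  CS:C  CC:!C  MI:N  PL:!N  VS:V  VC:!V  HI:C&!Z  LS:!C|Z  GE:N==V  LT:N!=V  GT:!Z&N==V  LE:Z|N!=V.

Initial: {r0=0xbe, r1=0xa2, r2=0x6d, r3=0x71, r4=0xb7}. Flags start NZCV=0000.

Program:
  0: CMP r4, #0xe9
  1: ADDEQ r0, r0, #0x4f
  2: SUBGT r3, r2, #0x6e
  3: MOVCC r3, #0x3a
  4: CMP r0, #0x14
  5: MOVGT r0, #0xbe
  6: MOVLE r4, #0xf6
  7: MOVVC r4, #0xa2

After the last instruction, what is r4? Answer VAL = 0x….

0: ✓ CMP  NZCV=1000
1: · ADDEQ
2: · SUBGT
3: ✓ MOVCC  r3←0x3a
4: ✓ CMP  NZCV=1010
5: · MOVGT
6: ✓ MOVLE  r4←0xf6
7: ✓ MOVVC  r4←0xa2

VAL = 0xa2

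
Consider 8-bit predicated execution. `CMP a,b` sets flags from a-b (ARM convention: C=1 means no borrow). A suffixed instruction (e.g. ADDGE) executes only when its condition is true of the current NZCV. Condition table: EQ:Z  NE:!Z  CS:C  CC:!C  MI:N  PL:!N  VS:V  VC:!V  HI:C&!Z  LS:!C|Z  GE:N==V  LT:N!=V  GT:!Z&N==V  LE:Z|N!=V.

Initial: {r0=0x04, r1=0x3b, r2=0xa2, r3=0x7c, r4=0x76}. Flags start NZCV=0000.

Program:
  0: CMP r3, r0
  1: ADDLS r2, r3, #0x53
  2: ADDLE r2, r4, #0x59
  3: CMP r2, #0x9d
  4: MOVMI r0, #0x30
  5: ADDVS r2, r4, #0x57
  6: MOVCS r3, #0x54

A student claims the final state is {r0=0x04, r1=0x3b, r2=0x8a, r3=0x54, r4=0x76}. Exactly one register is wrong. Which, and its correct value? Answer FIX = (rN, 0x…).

[0] flags=0010 → (cmp)
[1] flags=0010 LS?F → skip
[2] flags=0010 LE?F → skip
[3] flags=0010 → (cmp)
[4] flags=0010 MI?F → skip
[5] flags=0010 VS?F → skip
[6] flags=0010 CS?T → r3=0x54

FIX = (r2, 0xa2)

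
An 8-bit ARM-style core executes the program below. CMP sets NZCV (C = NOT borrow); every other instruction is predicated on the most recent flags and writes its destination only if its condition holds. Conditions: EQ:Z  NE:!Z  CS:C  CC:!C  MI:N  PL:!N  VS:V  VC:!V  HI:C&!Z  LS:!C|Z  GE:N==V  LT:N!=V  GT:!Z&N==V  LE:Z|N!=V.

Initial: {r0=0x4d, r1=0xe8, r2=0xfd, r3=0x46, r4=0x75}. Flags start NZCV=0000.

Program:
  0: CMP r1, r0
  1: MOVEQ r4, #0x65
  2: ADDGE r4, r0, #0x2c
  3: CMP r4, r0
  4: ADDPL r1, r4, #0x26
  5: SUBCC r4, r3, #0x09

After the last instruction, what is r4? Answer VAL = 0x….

0: ✓ CMP  NZCV=1010
1: · MOVEQ
2: · ADDGE
3: ✓ CMP  NZCV=0010
4: ✓ ADDPL  r1←0x9b
5: · SUBCC

VAL = 0x75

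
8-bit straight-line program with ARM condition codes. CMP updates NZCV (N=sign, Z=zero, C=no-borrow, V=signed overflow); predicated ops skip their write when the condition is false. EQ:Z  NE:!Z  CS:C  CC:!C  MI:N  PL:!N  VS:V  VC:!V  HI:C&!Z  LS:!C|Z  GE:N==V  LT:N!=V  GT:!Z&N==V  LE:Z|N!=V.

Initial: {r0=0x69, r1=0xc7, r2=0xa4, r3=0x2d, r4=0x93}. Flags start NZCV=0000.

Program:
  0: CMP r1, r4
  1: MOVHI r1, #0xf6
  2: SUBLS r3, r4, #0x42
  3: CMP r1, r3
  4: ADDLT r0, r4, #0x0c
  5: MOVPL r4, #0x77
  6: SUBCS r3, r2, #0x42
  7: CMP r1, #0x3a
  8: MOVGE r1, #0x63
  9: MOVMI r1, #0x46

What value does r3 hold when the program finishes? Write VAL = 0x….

0: ✓ CMP  NZCV=0010
1: ✓ MOVHI  r1←0xf6
2: · SUBLS
3: ✓ CMP  NZCV=1010
4: ✓ ADDLT  r0←0x9f
5: · MOVPL
6: ✓ SUBCS  r3←0x62
7: ✓ CMP  NZCV=1010
8: · MOVGE
9: ✓ MOVMI  r1←0x46

VAL = 0x62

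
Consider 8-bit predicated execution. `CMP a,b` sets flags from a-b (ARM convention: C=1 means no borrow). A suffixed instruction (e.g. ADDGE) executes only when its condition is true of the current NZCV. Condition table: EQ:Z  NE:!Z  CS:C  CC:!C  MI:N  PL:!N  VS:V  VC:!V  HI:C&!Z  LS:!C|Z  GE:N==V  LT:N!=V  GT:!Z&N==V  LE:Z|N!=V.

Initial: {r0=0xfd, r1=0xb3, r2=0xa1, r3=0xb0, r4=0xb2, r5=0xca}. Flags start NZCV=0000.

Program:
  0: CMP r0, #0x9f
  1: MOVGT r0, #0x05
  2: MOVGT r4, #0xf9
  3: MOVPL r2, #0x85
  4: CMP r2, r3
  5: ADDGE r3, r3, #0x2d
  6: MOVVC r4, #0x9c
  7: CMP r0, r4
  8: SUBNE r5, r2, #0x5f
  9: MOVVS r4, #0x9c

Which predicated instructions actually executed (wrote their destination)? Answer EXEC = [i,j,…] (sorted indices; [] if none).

0: ✓ CMP  NZCV=0010
1: ✓ MOVGT  r0←0x05
2: ✓ MOVGT  r4←0xf9
3: ✓ MOVPL  r2←0x85
4: ✓ CMP  NZCV=1000
5: · ADDGE
6: ✓ MOVVC  r4←0x9c
7: ✓ CMP  NZCV=0000
8: ✓ SUBNE  r5←0x26
9: · MOVVS

EXEC = [1,2,3,6,8]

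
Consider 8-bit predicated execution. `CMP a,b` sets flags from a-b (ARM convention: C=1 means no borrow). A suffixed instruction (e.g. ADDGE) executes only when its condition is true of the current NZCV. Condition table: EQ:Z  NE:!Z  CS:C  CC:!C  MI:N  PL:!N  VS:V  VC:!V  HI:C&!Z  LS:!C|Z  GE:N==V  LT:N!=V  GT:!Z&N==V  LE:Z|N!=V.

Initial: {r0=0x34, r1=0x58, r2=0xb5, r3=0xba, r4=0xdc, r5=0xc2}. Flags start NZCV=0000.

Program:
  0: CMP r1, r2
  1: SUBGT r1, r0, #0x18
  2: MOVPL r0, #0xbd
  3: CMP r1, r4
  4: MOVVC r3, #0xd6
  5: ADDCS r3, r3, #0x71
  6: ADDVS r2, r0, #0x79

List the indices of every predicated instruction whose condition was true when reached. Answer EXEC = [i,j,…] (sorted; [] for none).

0: ✓ CMP  NZCV=1001
1: ✓ SUBGT  r1←0x1c
2: · MOVPL
3: ✓ CMP  NZCV=0000
4: ✓ MOVVC  r3←0xd6
5: · ADDCS
6: · ADDVS

EXEC = [1,4]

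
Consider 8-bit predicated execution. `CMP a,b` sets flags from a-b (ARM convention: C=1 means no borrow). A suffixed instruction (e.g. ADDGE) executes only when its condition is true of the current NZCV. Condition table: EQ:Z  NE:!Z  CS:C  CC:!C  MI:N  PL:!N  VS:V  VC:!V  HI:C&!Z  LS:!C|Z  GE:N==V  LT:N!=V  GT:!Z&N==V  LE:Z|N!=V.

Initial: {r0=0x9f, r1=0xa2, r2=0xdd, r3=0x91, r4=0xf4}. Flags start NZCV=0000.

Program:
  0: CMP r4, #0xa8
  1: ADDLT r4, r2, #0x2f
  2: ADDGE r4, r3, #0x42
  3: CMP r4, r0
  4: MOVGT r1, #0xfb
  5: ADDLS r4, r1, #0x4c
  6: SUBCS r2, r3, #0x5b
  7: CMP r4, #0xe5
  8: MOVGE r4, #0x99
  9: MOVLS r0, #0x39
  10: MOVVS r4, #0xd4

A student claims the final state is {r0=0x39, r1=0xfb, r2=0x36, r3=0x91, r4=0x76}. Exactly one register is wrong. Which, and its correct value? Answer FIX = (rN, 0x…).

0: ✓ CMP  NZCV=0010
1: · ADDLT
2: ✓ ADDGE  r4←0xd3
3: ✓ CMP  NZCV=0010
4: ✓ MOVGT  r1←0xfb
5: · ADDLS
6: ✓ SUBCS  r2←0x36
7: ✓ CMP  NZCV=1000
8: · MOVGE
9: ✓ MOVLS  r0←0x39
10: · MOVVS

FIX = (r4, 0xd3)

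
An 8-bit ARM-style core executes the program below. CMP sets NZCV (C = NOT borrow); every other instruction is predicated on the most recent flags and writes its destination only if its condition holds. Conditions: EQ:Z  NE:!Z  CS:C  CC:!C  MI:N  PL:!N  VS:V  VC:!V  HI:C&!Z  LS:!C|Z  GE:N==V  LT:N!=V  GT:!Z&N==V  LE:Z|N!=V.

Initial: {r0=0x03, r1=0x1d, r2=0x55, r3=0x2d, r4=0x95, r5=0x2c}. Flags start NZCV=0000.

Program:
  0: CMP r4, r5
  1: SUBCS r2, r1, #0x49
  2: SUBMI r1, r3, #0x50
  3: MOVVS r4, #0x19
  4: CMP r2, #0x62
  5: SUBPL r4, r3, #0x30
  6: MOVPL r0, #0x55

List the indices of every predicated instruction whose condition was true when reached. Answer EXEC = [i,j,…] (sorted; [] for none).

0: ✓ CMP  NZCV=0011
1: ✓ SUBCS  r2←0xd4
2: · SUBMI
3: ✓ MOVVS  r4←0x19
4: ✓ CMP  NZCV=0011
5: ✓ SUBPL  r4←0xfd
6: ✓ MOVPL  r0←0x55

EXEC = [1,3,5,6]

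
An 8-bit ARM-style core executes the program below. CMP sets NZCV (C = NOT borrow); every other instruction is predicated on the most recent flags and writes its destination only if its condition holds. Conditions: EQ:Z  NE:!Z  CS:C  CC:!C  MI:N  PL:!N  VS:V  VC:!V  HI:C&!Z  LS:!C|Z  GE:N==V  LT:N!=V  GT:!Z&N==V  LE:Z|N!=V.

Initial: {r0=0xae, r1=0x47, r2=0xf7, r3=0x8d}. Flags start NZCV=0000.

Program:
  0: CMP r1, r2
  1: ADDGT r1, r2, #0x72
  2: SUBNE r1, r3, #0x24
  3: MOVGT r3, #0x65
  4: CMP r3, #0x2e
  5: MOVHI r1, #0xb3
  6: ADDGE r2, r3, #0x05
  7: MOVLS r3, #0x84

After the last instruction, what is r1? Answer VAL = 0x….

[0] flags=0000 → (cmp)
[1] flags=0000 GT?T → r1=0x69
[2] flags=0000 NE?T → r1=0x69
[3] flags=0000 GT?T → r3=0x65
[4] flags=0010 → (cmp)
[5] flags=0010 HI?T → r1=0xb3
[6] flags=0010 GE?T → r2=0x6a
[7] flags=0010 LS?F → skip

VAL = 0xb3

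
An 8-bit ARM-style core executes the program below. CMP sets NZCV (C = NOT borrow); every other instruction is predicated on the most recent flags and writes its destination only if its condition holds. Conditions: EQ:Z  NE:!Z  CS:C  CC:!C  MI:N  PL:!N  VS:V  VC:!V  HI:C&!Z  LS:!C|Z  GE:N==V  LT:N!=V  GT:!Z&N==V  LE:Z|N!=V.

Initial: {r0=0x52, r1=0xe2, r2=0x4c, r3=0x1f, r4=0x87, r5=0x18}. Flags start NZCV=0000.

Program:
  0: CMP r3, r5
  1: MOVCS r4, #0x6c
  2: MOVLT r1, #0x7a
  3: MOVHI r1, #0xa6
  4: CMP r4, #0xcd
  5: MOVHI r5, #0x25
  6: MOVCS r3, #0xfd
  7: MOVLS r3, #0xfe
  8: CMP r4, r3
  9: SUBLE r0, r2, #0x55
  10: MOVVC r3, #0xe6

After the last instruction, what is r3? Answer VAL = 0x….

VAL = 0xe6

[0] flags=0010 → (cmp)
[1] flags=0010 CS?T → r4=0x6c
[2] flags=0010 LT?F → skip
[3] flags=0010 HI?T → r1=0xa6
[4] flags=1001 → (cmp)
[5] flags=1001 HI?F → skip
[6] flags=1001 CS?F → skip
[7] flags=1001 LS?T → r3=0xfe
[8] flags=0000 → (cmp)
[9] flags=0000 LE?F → skip
[10] flags=0000 VC?T → r3=0xe6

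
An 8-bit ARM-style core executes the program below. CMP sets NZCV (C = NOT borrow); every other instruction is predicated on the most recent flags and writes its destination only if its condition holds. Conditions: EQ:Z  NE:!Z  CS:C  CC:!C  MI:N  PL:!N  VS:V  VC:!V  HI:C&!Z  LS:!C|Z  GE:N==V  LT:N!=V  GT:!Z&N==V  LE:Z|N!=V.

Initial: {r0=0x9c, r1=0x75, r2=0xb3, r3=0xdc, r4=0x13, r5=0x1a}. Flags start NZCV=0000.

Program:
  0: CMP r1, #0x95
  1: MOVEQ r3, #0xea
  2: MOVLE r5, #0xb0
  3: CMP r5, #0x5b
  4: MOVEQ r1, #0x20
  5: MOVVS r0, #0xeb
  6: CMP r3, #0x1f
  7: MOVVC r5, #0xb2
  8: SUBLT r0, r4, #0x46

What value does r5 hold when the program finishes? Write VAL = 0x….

VAL = 0xb2

[0] flags=1001 → (cmp)
[1] flags=1001 EQ?F → skip
[2] flags=1001 LE?F → skip
[3] flags=1000 → (cmp)
[4] flags=1000 EQ?F → skip
[5] flags=1000 VS?F → skip
[6] flags=1010 → (cmp)
[7] flags=1010 VC?T → r5=0xb2
[8] flags=1010 LT?T → r0=0xcd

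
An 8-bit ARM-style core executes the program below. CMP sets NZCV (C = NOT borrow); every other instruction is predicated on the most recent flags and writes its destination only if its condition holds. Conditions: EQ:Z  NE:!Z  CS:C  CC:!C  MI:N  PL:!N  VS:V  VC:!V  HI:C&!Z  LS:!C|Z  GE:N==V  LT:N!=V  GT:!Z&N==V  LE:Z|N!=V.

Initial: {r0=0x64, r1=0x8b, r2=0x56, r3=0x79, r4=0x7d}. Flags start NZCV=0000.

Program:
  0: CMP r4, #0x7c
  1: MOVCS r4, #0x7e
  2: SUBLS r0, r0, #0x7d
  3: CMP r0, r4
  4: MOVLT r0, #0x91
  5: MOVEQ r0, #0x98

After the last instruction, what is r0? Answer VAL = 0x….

VAL = 0x91

[0] flags=0010 → (cmp)
[1] flags=0010 CS?T → r4=0x7e
[2] flags=0010 LS?F → skip
[3] flags=1000 → (cmp)
[4] flags=1000 LT?T → r0=0x91
[5] flags=1000 EQ?F → skip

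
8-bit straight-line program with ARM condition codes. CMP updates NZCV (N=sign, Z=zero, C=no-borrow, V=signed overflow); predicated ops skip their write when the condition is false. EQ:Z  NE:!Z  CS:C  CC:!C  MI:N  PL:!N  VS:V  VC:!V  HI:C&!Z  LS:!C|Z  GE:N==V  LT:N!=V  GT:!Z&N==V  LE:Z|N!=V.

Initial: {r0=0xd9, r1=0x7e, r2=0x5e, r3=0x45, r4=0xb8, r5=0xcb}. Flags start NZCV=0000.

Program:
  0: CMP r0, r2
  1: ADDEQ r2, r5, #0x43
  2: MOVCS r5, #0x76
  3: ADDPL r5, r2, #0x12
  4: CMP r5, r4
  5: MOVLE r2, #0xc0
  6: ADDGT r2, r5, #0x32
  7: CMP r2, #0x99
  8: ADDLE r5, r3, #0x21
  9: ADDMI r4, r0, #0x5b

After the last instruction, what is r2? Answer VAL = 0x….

0: ✓ CMP  NZCV=0011
1: · ADDEQ
2: ✓ MOVCS  r5←0x76
3: ✓ ADDPL  r5←0x70
4: ✓ CMP  NZCV=1001
5: · MOVLE
6: ✓ ADDGT  r2←0xa2
7: ✓ CMP  NZCV=0010
8: · ADDLE
9: · ADDMI

VAL = 0xa2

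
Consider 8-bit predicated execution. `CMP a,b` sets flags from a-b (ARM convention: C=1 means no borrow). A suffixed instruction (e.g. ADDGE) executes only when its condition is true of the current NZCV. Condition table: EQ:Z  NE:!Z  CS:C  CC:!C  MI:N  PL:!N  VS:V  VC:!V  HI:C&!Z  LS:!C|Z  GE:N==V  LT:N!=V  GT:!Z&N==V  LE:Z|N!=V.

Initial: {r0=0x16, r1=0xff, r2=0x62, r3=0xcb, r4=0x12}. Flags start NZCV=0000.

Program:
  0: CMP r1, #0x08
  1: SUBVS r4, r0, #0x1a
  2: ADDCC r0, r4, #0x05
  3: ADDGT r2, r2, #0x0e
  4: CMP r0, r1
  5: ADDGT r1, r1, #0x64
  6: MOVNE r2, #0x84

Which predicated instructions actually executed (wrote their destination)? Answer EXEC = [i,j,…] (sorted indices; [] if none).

[0] flags=1010 → (cmp)
[1] flags=1010 VS?F → skip
[2] flags=1010 CC?F → skip
[3] flags=1010 GT?F → skip
[4] flags=0000 → (cmp)
[5] flags=0000 GT?T → r1=0x63
[6] flags=0000 NE?T → r2=0x84

EXEC = [5,6]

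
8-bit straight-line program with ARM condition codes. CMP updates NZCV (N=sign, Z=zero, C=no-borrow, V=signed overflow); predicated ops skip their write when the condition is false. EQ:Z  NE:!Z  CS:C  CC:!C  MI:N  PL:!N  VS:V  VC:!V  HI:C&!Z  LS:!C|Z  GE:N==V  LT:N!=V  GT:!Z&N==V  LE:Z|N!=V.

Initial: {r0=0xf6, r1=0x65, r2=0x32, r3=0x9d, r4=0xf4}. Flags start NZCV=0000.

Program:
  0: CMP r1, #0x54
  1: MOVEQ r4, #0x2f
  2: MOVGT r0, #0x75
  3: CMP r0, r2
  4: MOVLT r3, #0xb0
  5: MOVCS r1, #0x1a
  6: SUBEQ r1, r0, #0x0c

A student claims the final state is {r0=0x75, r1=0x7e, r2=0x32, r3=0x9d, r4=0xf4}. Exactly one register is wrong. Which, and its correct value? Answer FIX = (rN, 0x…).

0: ✓ CMP  NZCV=0010
1: · MOVEQ
2: ✓ MOVGT  r0←0x75
3: ✓ CMP  NZCV=0010
4: · MOVLT
5: ✓ MOVCS  r1←0x1a
6: · SUBEQ

FIX = (r1, 0x1a)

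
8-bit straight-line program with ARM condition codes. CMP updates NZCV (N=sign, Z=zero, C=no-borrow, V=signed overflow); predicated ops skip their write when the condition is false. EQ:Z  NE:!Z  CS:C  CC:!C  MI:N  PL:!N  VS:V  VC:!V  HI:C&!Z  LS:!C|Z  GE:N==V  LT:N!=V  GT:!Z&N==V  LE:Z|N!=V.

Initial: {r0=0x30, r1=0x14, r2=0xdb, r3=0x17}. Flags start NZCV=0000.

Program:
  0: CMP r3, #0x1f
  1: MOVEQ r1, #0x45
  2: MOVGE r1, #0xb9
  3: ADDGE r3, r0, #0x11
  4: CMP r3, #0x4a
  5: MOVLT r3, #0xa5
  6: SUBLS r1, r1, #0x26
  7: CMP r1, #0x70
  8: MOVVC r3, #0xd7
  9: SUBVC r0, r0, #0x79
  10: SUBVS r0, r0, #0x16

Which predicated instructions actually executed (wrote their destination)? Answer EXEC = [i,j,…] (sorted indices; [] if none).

EXEC = [5,6,10]

0: ✓ CMP  NZCV=1000
1: · MOVEQ
2: · MOVGE
3: · ADDGE
4: ✓ CMP  NZCV=1000
5: ✓ MOVLT  r3←0xa5
6: ✓ SUBLS  r1←0xee
7: ✓ CMP  NZCV=0011
8: · MOVVC
9: · SUBVC
10: ✓ SUBVS  r0←0x1a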